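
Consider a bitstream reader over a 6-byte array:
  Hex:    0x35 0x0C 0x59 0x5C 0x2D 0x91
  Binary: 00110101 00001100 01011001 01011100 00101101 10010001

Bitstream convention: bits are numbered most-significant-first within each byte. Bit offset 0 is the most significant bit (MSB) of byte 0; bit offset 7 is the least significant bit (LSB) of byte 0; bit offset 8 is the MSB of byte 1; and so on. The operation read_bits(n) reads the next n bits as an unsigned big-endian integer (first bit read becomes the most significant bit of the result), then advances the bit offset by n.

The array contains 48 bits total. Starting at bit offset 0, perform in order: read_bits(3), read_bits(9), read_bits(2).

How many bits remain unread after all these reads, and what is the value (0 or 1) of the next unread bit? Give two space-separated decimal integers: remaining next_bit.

Answer: 34 0

Derivation:
Read 1: bits[0:3] width=3 -> value=1 (bin 001); offset now 3 = byte 0 bit 3; 45 bits remain
Read 2: bits[3:12] width=9 -> value=336 (bin 101010000); offset now 12 = byte 1 bit 4; 36 bits remain
Read 3: bits[12:14] width=2 -> value=3 (bin 11); offset now 14 = byte 1 bit 6; 34 bits remain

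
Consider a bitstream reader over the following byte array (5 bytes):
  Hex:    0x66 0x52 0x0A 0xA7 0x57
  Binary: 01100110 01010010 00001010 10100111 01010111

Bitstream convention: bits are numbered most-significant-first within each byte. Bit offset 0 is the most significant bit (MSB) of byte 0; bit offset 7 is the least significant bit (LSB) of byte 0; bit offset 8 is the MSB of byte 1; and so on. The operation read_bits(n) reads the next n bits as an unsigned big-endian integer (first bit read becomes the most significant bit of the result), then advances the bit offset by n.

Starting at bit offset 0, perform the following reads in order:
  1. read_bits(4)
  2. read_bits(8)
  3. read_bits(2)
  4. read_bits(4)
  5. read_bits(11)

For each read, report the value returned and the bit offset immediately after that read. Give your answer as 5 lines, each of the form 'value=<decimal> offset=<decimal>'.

Answer: value=6 offset=4
value=101 offset=12
value=0 offset=14
value=8 offset=18
value=340 offset=29

Derivation:
Read 1: bits[0:4] width=4 -> value=6 (bin 0110); offset now 4 = byte 0 bit 4; 36 bits remain
Read 2: bits[4:12] width=8 -> value=101 (bin 01100101); offset now 12 = byte 1 bit 4; 28 bits remain
Read 3: bits[12:14] width=2 -> value=0 (bin 00); offset now 14 = byte 1 bit 6; 26 bits remain
Read 4: bits[14:18] width=4 -> value=8 (bin 1000); offset now 18 = byte 2 bit 2; 22 bits remain
Read 5: bits[18:29] width=11 -> value=340 (bin 00101010100); offset now 29 = byte 3 bit 5; 11 bits remain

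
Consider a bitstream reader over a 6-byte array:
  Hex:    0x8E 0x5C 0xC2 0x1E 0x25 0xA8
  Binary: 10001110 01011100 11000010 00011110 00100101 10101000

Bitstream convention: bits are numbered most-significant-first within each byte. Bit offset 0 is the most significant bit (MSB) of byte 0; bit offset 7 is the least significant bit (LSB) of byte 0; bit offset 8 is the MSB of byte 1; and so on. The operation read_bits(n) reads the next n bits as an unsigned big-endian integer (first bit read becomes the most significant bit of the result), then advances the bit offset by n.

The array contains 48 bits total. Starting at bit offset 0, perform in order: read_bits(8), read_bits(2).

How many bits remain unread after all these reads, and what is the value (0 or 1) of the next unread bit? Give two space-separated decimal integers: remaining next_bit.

Read 1: bits[0:8] width=8 -> value=142 (bin 10001110); offset now 8 = byte 1 bit 0; 40 bits remain
Read 2: bits[8:10] width=2 -> value=1 (bin 01); offset now 10 = byte 1 bit 2; 38 bits remain

Answer: 38 0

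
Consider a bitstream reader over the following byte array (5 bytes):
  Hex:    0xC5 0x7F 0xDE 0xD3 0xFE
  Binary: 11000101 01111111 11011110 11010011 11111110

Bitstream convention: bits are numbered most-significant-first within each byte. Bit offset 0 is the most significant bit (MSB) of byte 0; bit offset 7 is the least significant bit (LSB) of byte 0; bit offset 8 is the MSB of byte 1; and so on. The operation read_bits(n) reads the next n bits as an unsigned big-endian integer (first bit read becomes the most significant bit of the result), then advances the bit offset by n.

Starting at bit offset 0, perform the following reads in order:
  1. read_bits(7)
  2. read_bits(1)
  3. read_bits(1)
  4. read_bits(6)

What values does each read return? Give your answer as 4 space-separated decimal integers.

Answer: 98 1 0 63

Derivation:
Read 1: bits[0:7] width=7 -> value=98 (bin 1100010); offset now 7 = byte 0 bit 7; 33 bits remain
Read 2: bits[7:8] width=1 -> value=1 (bin 1); offset now 8 = byte 1 bit 0; 32 bits remain
Read 3: bits[8:9] width=1 -> value=0 (bin 0); offset now 9 = byte 1 bit 1; 31 bits remain
Read 4: bits[9:15] width=6 -> value=63 (bin 111111); offset now 15 = byte 1 bit 7; 25 bits remain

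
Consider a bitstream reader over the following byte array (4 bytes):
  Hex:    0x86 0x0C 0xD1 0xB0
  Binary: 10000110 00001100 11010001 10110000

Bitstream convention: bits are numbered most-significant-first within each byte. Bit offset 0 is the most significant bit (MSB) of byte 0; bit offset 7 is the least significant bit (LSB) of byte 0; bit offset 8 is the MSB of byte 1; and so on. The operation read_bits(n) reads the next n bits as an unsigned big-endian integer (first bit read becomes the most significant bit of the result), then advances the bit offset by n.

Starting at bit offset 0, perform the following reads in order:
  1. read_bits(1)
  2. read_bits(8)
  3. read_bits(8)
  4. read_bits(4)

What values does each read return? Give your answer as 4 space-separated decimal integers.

Answer: 1 12 25 10

Derivation:
Read 1: bits[0:1] width=1 -> value=1 (bin 1); offset now 1 = byte 0 bit 1; 31 bits remain
Read 2: bits[1:9] width=8 -> value=12 (bin 00001100); offset now 9 = byte 1 bit 1; 23 bits remain
Read 3: bits[9:17] width=8 -> value=25 (bin 00011001); offset now 17 = byte 2 bit 1; 15 bits remain
Read 4: bits[17:21] width=4 -> value=10 (bin 1010); offset now 21 = byte 2 bit 5; 11 bits remain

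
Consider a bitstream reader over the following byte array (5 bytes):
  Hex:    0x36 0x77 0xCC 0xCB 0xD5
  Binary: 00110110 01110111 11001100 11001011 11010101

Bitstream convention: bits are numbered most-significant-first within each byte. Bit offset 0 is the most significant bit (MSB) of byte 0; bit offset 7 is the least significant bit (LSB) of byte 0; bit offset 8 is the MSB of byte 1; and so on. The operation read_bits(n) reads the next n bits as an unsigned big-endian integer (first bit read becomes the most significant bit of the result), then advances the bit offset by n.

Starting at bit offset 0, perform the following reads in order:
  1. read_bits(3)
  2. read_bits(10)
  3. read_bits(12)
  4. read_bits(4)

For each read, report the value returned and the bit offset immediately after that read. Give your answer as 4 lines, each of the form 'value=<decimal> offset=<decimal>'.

Read 1: bits[0:3] width=3 -> value=1 (bin 001); offset now 3 = byte 0 bit 3; 37 bits remain
Read 2: bits[3:13] width=10 -> value=718 (bin 1011001110); offset now 13 = byte 1 bit 5; 27 bits remain
Read 3: bits[13:25] width=12 -> value=3993 (bin 111110011001); offset now 25 = byte 3 bit 1; 15 bits remain
Read 4: bits[25:29] width=4 -> value=9 (bin 1001); offset now 29 = byte 3 bit 5; 11 bits remain

Answer: value=1 offset=3
value=718 offset=13
value=3993 offset=25
value=9 offset=29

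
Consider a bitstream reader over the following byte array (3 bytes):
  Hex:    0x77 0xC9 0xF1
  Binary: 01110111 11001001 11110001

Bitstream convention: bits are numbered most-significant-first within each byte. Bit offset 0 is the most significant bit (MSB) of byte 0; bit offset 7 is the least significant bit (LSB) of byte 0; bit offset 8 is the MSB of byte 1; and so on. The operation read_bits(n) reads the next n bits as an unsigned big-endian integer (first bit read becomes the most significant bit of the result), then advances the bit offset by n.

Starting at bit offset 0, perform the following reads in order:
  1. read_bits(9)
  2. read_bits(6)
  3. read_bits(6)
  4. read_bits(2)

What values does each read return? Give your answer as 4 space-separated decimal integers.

Read 1: bits[0:9] width=9 -> value=239 (bin 011101111); offset now 9 = byte 1 bit 1; 15 bits remain
Read 2: bits[9:15] width=6 -> value=36 (bin 100100); offset now 15 = byte 1 bit 7; 9 bits remain
Read 3: bits[15:21] width=6 -> value=62 (bin 111110); offset now 21 = byte 2 bit 5; 3 bits remain
Read 4: bits[21:23] width=2 -> value=0 (bin 00); offset now 23 = byte 2 bit 7; 1 bits remain

Answer: 239 36 62 0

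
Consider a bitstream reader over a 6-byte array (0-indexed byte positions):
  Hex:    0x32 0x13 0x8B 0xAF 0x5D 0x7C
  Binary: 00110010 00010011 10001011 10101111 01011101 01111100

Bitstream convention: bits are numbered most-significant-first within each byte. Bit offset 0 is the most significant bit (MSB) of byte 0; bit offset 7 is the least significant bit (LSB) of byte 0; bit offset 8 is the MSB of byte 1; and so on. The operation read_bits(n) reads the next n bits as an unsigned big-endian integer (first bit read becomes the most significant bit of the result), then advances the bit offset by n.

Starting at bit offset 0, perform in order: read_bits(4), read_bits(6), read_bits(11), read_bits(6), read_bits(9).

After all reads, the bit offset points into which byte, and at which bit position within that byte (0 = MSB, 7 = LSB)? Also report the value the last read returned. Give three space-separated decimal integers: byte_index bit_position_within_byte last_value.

Read 1: bits[0:4] width=4 -> value=3 (bin 0011); offset now 4 = byte 0 bit 4; 44 bits remain
Read 2: bits[4:10] width=6 -> value=8 (bin 001000); offset now 10 = byte 1 bit 2; 38 bits remain
Read 3: bits[10:21] width=11 -> value=625 (bin 01001110001); offset now 21 = byte 2 bit 5; 27 bits remain
Read 4: bits[21:27] width=6 -> value=29 (bin 011101); offset now 27 = byte 3 bit 3; 21 bits remain
Read 5: bits[27:36] width=9 -> value=245 (bin 011110101); offset now 36 = byte 4 bit 4; 12 bits remain

Answer: 4 4 245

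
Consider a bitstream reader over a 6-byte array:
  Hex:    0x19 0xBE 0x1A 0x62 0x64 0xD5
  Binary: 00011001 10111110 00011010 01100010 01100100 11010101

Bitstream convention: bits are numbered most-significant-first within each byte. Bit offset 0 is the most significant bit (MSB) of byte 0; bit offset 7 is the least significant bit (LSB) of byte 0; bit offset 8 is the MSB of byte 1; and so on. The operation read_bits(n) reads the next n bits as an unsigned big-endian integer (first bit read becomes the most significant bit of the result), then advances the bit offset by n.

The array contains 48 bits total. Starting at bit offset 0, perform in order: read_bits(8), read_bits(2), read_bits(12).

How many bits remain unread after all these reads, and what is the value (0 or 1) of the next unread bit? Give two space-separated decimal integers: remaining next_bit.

Read 1: bits[0:8] width=8 -> value=25 (bin 00011001); offset now 8 = byte 1 bit 0; 40 bits remain
Read 2: bits[8:10] width=2 -> value=2 (bin 10); offset now 10 = byte 1 bit 2; 38 bits remain
Read 3: bits[10:22] width=12 -> value=3974 (bin 111110000110); offset now 22 = byte 2 bit 6; 26 bits remain

Answer: 26 1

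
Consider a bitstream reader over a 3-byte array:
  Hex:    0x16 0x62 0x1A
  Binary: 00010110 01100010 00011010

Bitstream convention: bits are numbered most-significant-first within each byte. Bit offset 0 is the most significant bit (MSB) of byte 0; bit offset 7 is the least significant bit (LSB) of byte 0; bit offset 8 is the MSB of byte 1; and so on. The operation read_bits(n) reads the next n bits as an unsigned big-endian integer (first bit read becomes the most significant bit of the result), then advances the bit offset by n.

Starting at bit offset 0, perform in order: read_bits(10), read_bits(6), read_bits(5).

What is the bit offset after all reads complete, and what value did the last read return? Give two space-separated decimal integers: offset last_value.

Answer: 21 3

Derivation:
Read 1: bits[0:10] width=10 -> value=89 (bin 0001011001); offset now 10 = byte 1 bit 2; 14 bits remain
Read 2: bits[10:16] width=6 -> value=34 (bin 100010); offset now 16 = byte 2 bit 0; 8 bits remain
Read 3: bits[16:21] width=5 -> value=3 (bin 00011); offset now 21 = byte 2 bit 5; 3 bits remain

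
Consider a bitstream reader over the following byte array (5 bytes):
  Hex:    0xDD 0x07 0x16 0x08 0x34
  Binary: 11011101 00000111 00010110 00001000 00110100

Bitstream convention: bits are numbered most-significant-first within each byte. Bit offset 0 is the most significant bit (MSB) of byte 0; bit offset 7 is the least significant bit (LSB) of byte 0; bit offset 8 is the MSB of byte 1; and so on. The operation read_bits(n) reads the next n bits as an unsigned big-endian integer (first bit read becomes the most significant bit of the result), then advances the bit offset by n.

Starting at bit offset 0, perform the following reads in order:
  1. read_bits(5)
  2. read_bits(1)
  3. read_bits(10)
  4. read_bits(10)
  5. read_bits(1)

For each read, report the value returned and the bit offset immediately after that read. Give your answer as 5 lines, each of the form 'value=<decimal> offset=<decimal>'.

Answer: value=27 offset=5
value=1 offset=6
value=263 offset=16
value=88 offset=26
value=0 offset=27

Derivation:
Read 1: bits[0:5] width=5 -> value=27 (bin 11011); offset now 5 = byte 0 bit 5; 35 bits remain
Read 2: bits[5:6] width=1 -> value=1 (bin 1); offset now 6 = byte 0 bit 6; 34 bits remain
Read 3: bits[6:16] width=10 -> value=263 (bin 0100000111); offset now 16 = byte 2 bit 0; 24 bits remain
Read 4: bits[16:26] width=10 -> value=88 (bin 0001011000); offset now 26 = byte 3 bit 2; 14 bits remain
Read 5: bits[26:27] width=1 -> value=0 (bin 0); offset now 27 = byte 3 bit 3; 13 bits remain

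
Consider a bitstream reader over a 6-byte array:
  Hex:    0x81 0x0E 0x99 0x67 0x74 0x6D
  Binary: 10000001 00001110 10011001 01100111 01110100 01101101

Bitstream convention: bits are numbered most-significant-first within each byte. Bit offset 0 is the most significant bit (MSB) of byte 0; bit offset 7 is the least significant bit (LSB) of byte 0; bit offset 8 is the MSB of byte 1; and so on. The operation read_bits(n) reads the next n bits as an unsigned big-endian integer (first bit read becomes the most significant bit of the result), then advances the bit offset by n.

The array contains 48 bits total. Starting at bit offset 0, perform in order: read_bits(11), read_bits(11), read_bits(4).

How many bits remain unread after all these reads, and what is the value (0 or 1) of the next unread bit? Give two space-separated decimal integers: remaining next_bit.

Read 1: bits[0:11] width=11 -> value=1032 (bin 10000001000); offset now 11 = byte 1 bit 3; 37 bits remain
Read 2: bits[11:22] width=11 -> value=934 (bin 01110100110); offset now 22 = byte 2 bit 6; 26 bits remain
Read 3: bits[22:26] width=4 -> value=5 (bin 0101); offset now 26 = byte 3 bit 2; 22 bits remain

Answer: 22 1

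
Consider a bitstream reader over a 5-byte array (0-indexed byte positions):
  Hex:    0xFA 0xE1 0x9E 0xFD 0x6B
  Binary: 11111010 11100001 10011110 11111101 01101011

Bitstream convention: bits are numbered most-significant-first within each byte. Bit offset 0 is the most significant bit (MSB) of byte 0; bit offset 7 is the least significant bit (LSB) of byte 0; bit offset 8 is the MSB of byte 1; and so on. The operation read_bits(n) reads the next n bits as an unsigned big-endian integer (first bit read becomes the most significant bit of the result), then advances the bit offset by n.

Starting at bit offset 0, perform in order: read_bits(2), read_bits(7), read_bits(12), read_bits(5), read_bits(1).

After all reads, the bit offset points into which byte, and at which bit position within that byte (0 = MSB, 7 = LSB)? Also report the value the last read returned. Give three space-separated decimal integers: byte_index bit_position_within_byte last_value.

Answer: 3 3 1

Derivation:
Read 1: bits[0:2] width=2 -> value=3 (bin 11); offset now 2 = byte 0 bit 2; 38 bits remain
Read 2: bits[2:9] width=7 -> value=117 (bin 1110101); offset now 9 = byte 1 bit 1; 31 bits remain
Read 3: bits[9:21] width=12 -> value=3123 (bin 110000110011); offset now 21 = byte 2 bit 5; 19 bits remain
Read 4: bits[21:26] width=5 -> value=27 (bin 11011); offset now 26 = byte 3 bit 2; 14 bits remain
Read 5: bits[26:27] width=1 -> value=1 (bin 1); offset now 27 = byte 3 bit 3; 13 bits remain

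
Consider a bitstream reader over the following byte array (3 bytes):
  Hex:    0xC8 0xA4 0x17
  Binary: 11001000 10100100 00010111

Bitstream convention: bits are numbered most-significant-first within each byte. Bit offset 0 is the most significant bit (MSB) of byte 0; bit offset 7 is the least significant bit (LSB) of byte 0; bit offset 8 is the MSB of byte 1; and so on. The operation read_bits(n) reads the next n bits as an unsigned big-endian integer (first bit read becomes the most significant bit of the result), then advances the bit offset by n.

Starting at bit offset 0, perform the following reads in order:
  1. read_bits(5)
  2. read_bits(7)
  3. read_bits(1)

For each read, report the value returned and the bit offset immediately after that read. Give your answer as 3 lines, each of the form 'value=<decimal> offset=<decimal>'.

Answer: value=25 offset=5
value=10 offset=12
value=0 offset=13

Derivation:
Read 1: bits[0:5] width=5 -> value=25 (bin 11001); offset now 5 = byte 0 bit 5; 19 bits remain
Read 2: bits[5:12] width=7 -> value=10 (bin 0001010); offset now 12 = byte 1 bit 4; 12 bits remain
Read 3: bits[12:13] width=1 -> value=0 (bin 0); offset now 13 = byte 1 bit 5; 11 bits remain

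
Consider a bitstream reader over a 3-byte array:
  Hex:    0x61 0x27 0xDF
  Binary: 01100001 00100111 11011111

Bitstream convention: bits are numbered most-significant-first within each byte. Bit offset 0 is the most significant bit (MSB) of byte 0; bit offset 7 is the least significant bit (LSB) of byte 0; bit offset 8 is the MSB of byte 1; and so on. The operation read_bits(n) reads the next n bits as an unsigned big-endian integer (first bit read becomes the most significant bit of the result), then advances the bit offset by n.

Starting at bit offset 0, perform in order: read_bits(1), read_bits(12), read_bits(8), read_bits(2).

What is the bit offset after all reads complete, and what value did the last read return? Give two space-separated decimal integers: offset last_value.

Read 1: bits[0:1] width=1 -> value=0 (bin 0); offset now 1 = byte 0 bit 1; 23 bits remain
Read 2: bits[1:13] width=12 -> value=3108 (bin 110000100100); offset now 13 = byte 1 bit 5; 11 bits remain
Read 3: bits[13:21] width=8 -> value=251 (bin 11111011); offset now 21 = byte 2 bit 5; 3 bits remain
Read 4: bits[21:23] width=2 -> value=3 (bin 11); offset now 23 = byte 2 bit 7; 1 bits remain

Answer: 23 3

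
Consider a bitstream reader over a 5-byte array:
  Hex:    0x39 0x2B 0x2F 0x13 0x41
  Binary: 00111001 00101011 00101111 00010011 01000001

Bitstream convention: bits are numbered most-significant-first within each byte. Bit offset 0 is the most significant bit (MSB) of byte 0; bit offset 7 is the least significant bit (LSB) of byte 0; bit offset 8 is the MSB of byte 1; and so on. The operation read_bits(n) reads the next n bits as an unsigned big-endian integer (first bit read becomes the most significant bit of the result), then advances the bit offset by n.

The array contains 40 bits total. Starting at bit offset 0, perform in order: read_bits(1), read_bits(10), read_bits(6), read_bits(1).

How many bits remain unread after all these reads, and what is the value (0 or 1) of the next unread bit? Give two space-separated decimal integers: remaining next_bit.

Read 1: bits[0:1] width=1 -> value=0 (bin 0); offset now 1 = byte 0 bit 1; 39 bits remain
Read 2: bits[1:11] width=10 -> value=457 (bin 0111001001); offset now 11 = byte 1 bit 3; 29 bits remain
Read 3: bits[11:17] width=6 -> value=22 (bin 010110); offset now 17 = byte 2 bit 1; 23 bits remain
Read 4: bits[17:18] width=1 -> value=0 (bin 0); offset now 18 = byte 2 bit 2; 22 bits remain

Answer: 22 1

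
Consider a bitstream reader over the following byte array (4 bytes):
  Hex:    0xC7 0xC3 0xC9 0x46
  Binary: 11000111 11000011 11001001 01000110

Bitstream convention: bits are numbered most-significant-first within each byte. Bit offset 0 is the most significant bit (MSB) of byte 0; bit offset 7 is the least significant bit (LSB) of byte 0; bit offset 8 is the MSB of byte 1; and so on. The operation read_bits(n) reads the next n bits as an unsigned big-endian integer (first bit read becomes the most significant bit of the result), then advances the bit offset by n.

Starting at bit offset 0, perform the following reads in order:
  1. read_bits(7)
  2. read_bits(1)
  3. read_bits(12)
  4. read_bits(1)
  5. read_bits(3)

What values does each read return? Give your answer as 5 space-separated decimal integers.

Read 1: bits[0:7] width=7 -> value=99 (bin 1100011); offset now 7 = byte 0 bit 7; 25 bits remain
Read 2: bits[7:8] width=1 -> value=1 (bin 1); offset now 8 = byte 1 bit 0; 24 bits remain
Read 3: bits[8:20] width=12 -> value=3132 (bin 110000111100); offset now 20 = byte 2 bit 4; 12 bits remain
Read 4: bits[20:21] width=1 -> value=1 (bin 1); offset now 21 = byte 2 bit 5; 11 bits remain
Read 5: bits[21:24] width=3 -> value=1 (bin 001); offset now 24 = byte 3 bit 0; 8 bits remain

Answer: 99 1 3132 1 1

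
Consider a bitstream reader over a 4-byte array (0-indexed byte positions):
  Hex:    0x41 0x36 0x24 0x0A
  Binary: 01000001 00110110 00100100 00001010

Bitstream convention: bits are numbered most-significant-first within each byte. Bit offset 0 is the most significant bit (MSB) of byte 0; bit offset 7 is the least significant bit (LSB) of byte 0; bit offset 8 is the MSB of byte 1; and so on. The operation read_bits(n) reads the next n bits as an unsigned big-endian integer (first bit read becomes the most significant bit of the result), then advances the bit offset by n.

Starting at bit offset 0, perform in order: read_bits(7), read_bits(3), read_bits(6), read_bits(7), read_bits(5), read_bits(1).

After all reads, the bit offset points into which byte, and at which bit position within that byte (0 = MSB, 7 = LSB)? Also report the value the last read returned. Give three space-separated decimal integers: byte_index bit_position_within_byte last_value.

Answer: 3 5 1

Derivation:
Read 1: bits[0:7] width=7 -> value=32 (bin 0100000); offset now 7 = byte 0 bit 7; 25 bits remain
Read 2: bits[7:10] width=3 -> value=4 (bin 100); offset now 10 = byte 1 bit 2; 22 bits remain
Read 3: bits[10:16] width=6 -> value=54 (bin 110110); offset now 16 = byte 2 bit 0; 16 bits remain
Read 4: bits[16:23] width=7 -> value=18 (bin 0010010); offset now 23 = byte 2 bit 7; 9 bits remain
Read 5: bits[23:28] width=5 -> value=0 (bin 00000); offset now 28 = byte 3 bit 4; 4 bits remain
Read 6: bits[28:29] width=1 -> value=1 (bin 1); offset now 29 = byte 3 bit 5; 3 bits remain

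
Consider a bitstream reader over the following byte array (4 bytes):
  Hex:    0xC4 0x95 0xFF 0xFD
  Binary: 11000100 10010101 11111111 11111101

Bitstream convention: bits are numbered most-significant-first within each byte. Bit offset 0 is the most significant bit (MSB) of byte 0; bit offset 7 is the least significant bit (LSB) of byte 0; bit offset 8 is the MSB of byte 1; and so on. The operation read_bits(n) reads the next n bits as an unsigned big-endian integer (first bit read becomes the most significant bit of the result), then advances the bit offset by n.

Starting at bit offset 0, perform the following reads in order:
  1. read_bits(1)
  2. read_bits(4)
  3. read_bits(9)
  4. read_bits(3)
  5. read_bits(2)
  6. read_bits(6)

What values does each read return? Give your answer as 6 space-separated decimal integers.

Answer: 1 8 293 3 3 63

Derivation:
Read 1: bits[0:1] width=1 -> value=1 (bin 1); offset now 1 = byte 0 bit 1; 31 bits remain
Read 2: bits[1:5] width=4 -> value=8 (bin 1000); offset now 5 = byte 0 bit 5; 27 bits remain
Read 3: bits[5:14] width=9 -> value=293 (bin 100100101); offset now 14 = byte 1 bit 6; 18 bits remain
Read 4: bits[14:17] width=3 -> value=3 (bin 011); offset now 17 = byte 2 bit 1; 15 bits remain
Read 5: bits[17:19] width=2 -> value=3 (bin 11); offset now 19 = byte 2 bit 3; 13 bits remain
Read 6: bits[19:25] width=6 -> value=63 (bin 111111); offset now 25 = byte 3 bit 1; 7 bits remain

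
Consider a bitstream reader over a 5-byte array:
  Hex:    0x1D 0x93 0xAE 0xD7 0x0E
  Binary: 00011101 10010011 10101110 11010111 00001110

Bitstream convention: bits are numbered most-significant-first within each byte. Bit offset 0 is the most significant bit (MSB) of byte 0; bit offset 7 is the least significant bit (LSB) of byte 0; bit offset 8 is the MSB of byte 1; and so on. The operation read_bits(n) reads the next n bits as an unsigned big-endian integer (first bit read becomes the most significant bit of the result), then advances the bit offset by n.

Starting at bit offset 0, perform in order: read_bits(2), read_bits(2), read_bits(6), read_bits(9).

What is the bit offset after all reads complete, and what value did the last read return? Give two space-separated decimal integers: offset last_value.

Answer: 19 157

Derivation:
Read 1: bits[0:2] width=2 -> value=0 (bin 00); offset now 2 = byte 0 bit 2; 38 bits remain
Read 2: bits[2:4] width=2 -> value=1 (bin 01); offset now 4 = byte 0 bit 4; 36 bits remain
Read 3: bits[4:10] width=6 -> value=54 (bin 110110); offset now 10 = byte 1 bit 2; 30 bits remain
Read 4: bits[10:19] width=9 -> value=157 (bin 010011101); offset now 19 = byte 2 bit 3; 21 bits remain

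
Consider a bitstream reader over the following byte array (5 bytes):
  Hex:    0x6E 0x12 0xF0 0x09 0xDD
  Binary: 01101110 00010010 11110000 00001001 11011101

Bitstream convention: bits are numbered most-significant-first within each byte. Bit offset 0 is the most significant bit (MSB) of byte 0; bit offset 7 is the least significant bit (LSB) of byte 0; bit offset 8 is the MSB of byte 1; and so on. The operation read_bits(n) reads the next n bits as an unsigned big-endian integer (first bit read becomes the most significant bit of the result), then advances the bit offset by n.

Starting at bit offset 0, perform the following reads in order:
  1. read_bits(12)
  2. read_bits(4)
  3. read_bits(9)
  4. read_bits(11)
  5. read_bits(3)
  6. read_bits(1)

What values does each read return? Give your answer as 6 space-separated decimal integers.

Read 1: bits[0:12] width=12 -> value=1761 (bin 011011100001); offset now 12 = byte 1 bit 4; 28 bits remain
Read 2: bits[12:16] width=4 -> value=2 (bin 0010); offset now 16 = byte 2 bit 0; 24 bits remain
Read 3: bits[16:25] width=9 -> value=480 (bin 111100000); offset now 25 = byte 3 bit 1; 15 bits remain
Read 4: bits[25:36] width=11 -> value=157 (bin 00010011101); offset now 36 = byte 4 bit 4; 4 bits remain
Read 5: bits[36:39] width=3 -> value=6 (bin 110); offset now 39 = byte 4 bit 7; 1 bits remain
Read 6: bits[39:40] width=1 -> value=1 (bin 1); offset now 40 = byte 5 bit 0; 0 bits remain

Answer: 1761 2 480 157 6 1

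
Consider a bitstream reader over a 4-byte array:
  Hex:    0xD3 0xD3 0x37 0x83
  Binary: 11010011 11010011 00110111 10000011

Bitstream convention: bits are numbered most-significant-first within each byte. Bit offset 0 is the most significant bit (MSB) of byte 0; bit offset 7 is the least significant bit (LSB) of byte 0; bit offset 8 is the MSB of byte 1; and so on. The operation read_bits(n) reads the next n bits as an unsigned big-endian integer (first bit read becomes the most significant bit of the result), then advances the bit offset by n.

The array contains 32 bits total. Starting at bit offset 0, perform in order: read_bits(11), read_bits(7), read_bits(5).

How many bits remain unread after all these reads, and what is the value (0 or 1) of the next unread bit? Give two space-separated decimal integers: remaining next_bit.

Answer: 9 1

Derivation:
Read 1: bits[0:11] width=11 -> value=1694 (bin 11010011110); offset now 11 = byte 1 bit 3; 21 bits remain
Read 2: bits[11:18] width=7 -> value=76 (bin 1001100); offset now 18 = byte 2 bit 2; 14 bits remain
Read 3: bits[18:23] width=5 -> value=27 (bin 11011); offset now 23 = byte 2 bit 7; 9 bits remain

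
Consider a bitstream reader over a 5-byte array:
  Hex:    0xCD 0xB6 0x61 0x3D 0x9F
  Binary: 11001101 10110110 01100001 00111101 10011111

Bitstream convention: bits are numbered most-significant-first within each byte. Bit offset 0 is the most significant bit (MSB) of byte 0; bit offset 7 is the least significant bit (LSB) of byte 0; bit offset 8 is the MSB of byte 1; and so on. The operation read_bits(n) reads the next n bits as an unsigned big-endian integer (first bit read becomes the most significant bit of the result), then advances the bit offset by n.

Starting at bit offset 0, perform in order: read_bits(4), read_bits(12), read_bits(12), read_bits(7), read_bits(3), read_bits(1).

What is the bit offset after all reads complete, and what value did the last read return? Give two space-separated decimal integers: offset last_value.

Answer: 39 1

Derivation:
Read 1: bits[0:4] width=4 -> value=12 (bin 1100); offset now 4 = byte 0 bit 4; 36 bits remain
Read 2: bits[4:16] width=12 -> value=3510 (bin 110110110110); offset now 16 = byte 2 bit 0; 24 bits remain
Read 3: bits[16:28] width=12 -> value=1555 (bin 011000010011); offset now 28 = byte 3 bit 4; 12 bits remain
Read 4: bits[28:35] width=7 -> value=108 (bin 1101100); offset now 35 = byte 4 bit 3; 5 bits remain
Read 5: bits[35:38] width=3 -> value=7 (bin 111); offset now 38 = byte 4 bit 6; 2 bits remain
Read 6: bits[38:39] width=1 -> value=1 (bin 1); offset now 39 = byte 4 bit 7; 1 bits remain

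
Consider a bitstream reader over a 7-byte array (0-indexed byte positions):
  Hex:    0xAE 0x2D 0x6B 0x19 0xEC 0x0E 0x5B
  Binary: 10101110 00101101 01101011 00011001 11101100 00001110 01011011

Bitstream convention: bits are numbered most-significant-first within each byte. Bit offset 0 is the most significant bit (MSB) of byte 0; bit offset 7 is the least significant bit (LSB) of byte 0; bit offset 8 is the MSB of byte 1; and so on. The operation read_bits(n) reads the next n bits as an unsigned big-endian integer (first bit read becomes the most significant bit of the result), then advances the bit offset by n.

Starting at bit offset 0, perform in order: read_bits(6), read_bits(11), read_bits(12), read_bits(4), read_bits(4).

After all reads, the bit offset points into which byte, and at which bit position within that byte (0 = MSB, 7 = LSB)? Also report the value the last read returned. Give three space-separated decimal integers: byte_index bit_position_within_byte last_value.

Read 1: bits[0:6] width=6 -> value=43 (bin 101011); offset now 6 = byte 0 bit 6; 50 bits remain
Read 2: bits[6:17] width=11 -> value=1114 (bin 10001011010); offset now 17 = byte 2 bit 1; 39 bits remain
Read 3: bits[17:29] width=12 -> value=3427 (bin 110101100011); offset now 29 = byte 3 bit 5; 27 bits remain
Read 4: bits[29:33] width=4 -> value=3 (bin 0011); offset now 33 = byte 4 bit 1; 23 bits remain
Read 5: bits[33:37] width=4 -> value=13 (bin 1101); offset now 37 = byte 4 bit 5; 19 bits remain

Answer: 4 5 13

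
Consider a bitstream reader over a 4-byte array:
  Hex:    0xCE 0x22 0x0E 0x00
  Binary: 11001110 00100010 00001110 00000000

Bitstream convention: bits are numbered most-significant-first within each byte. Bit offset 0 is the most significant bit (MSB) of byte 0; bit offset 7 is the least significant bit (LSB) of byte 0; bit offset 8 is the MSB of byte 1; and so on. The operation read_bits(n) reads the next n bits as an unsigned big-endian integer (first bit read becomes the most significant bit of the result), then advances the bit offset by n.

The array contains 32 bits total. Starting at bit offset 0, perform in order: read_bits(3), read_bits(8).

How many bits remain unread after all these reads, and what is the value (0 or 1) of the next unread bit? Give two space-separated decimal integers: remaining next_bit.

Read 1: bits[0:3] width=3 -> value=6 (bin 110); offset now 3 = byte 0 bit 3; 29 bits remain
Read 2: bits[3:11] width=8 -> value=113 (bin 01110001); offset now 11 = byte 1 bit 3; 21 bits remain

Answer: 21 0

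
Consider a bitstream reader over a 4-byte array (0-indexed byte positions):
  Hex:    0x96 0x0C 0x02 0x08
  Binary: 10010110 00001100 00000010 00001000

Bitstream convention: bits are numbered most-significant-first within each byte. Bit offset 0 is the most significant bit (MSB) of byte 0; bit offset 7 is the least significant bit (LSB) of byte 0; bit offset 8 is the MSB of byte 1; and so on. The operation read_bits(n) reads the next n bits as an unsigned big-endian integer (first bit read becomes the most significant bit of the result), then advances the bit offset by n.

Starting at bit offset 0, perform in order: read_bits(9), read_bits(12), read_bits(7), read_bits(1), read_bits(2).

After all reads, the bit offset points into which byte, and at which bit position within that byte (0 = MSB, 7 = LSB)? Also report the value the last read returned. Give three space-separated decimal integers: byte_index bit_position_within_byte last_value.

Read 1: bits[0:9] width=9 -> value=300 (bin 100101100); offset now 9 = byte 1 bit 1; 23 bits remain
Read 2: bits[9:21] width=12 -> value=384 (bin 000110000000); offset now 21 = byte 2 bit 5; 11 bits remain
Read 3: bits[21:28] width=7 -> value=32 (bin 0100000); offset now 28 = byte 3 bit 4; 4 bits remain
Read 4: bits[28:29] width=1 -> value=1 (bin 1); offset now 29 = byte 3 bit 5; 3 bits remain
Read 5: bits[29:31] width=2 -> value=0 (bin 00); offset now 31 = byte 3 bit 7; 1 bits remain

Answer: 3 7 0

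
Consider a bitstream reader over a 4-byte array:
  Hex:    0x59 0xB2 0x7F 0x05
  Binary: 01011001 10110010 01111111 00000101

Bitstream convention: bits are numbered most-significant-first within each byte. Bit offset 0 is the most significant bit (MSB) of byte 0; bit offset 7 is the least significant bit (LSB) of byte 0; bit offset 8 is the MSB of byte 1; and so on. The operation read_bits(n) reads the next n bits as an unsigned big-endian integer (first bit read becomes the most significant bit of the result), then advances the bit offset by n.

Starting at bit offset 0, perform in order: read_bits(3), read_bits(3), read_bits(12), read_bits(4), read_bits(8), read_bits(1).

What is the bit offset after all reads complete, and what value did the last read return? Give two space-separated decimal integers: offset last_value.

Answer: 31 0

Derivation:
Read 1: bits[0:3] width=3 -> value=2 (bin 010); offset now 3 = byte 0 bit 3; 29 bits remain
Read 2: bits[3:6] width=3 -> value=6 (bin 110); offset now 6 = byte 0 bit 6; 26 bits remain
Read 3: bits[6:18] width=12 -> value=1737 (bin 011011001001); offset now 18 = byte 2 bit 2; 14 bits remain
Read 4: bits[18:22] width=4 -> value=15 (bin 1111); offset now 22 = byte 2 bit 6; 10 bits remain
Read 5: bits[22:30] width=8 -> value=193 (bin 11000001); offset now 30 = byte 3 bit 6; 2 bits remain
Read 6: bits[30:31] width=1 -> value=0 (bin 0); offset now 31 = byte 3 bit 7; 1 bits remain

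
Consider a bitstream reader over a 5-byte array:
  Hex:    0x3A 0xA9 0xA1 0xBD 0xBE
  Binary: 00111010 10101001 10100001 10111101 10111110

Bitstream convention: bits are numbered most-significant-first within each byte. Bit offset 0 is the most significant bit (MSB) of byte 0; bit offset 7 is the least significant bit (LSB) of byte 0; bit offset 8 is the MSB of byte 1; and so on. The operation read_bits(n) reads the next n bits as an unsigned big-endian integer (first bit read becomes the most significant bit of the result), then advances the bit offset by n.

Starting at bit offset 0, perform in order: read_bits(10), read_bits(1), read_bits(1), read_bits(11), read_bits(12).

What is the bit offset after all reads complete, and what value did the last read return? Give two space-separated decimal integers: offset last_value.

Read 1: bits[0:10] width=10 -> value=234 (bin 0011101010); offset now 10 = byte 1 bit 2; 30 bits remain
Read 2: bits[10:11] width=1 -> value=1 (bin 1); offset now 11 = byte 1 bit 3; 29 bits remain
Read 3: bits[11:12] width=1 -> value=0 (bin 0); offset now 12 = byte 1 bit 4; 28 bits remain
Read 4: bits[12:23] width=11 -> value=1232 (bin 10011010000); offset now 23 = byte 2 bit 7; 17 bits remain
Read 5: bits[23:35] width=12 -> value=3565 (bin 110111101101); offset now 35 = byte 4 bit 3; 5 bits remain

Answer: 35 3565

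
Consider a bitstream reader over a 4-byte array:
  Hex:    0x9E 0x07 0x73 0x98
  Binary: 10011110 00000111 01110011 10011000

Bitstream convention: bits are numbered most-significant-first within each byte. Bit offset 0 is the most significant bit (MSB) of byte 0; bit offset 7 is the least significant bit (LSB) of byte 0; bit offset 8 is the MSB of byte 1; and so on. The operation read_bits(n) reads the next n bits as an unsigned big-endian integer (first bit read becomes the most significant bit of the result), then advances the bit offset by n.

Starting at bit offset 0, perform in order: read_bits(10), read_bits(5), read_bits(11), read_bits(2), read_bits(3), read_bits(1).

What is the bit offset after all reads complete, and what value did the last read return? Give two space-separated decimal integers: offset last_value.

Read 1: bits[0:10] width=10 -> value=632 (bin 1001111000); offset now 10 = byte 1 bit 2; 22 bits remain
Read 2: bits[10:15] width=5 -> value=3 (bin 00011); offset now 15 = byte 1 bit 7; 17 bits remain
Read 3: bits[15:26] width=11 -> value=1486 (bin 10111001110); offset now 26 = byte 3 bit 2; 6 bits remain
Read 4: bits[26:28] width=2 -> value=1 (bin 01); offset now 28 = byte 3 bit 4; 4 bits remain
Read 5: bits[28:31] width=3 -> value=4 (bin 100); offset now 31 = byte 3 bit 7; 1 bits remain
Read 6: bits[31:32] width=1 -> value=0 (bin 0); offset now 32 = byte 4 bit 0; 0 bits remain

Answer: 32 0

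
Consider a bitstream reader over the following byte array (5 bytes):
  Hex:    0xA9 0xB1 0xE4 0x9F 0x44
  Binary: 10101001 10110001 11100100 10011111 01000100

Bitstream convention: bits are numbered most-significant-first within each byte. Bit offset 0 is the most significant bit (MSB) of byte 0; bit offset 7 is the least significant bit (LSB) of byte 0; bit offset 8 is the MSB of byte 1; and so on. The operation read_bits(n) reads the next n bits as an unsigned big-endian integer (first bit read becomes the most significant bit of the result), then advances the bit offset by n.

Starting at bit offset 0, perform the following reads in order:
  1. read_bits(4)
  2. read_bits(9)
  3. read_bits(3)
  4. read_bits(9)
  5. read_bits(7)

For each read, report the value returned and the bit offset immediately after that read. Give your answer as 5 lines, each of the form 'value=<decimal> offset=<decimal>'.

Read 1: bits[0:4] width=4 -> value=10 (bin 1010); offset now 4 = byte 0 bit 4; 36 bits remain
Read 2: bits[4:13] width=9 -> value=310 (bin 100110110); offset now 13 = byte 1 bit 5; 27 bits remain
Read 3: bits[13:16] width=3 -> value=1 (bin 001); offset now 16 = byte 2 bit 0; 24 bits remain
Read 4: bits[16:25] width=9 -> value=457 (bin 111001001); offset now 25 = byte 3 bit 1; 15 bits remain
Read 5: bits[25:32] width=7 -> value=31 (bin 0011111); offset now 32 = byte 4 bit 0; 8 bits remain

Answer: value=10 offset=4
value=310 offset=13
value=1 offset=16
value=457 offset=25
value=31 offset=32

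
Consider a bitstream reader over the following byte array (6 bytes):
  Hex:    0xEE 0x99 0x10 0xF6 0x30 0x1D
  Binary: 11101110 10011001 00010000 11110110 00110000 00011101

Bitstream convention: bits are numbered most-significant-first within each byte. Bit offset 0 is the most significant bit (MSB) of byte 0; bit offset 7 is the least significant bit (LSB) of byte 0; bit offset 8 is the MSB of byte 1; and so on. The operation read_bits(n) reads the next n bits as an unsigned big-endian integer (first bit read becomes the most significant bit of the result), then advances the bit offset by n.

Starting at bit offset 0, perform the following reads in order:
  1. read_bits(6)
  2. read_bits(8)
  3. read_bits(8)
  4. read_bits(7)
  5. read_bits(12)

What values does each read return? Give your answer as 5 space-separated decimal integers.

Read 1: bits[0:6] width=6 -> value=59 (bin 111011); offset now 6 = byte 0 bit 6; 42 bits remain
Read 2: bits[6:14] width=8 -> value=166 (bin 10100110); offset now 14 = byte 1 bit 6; 34 bits remain
Read 3: bits[14:22] width=8 -> value=68 (bin 01000100); offset now 22 = byte 2 bit 6; 26 bits remain
Read 4: bits[22:29] width=7 -> value=30 (bin 0011110); offset now 29 = byte 3 bit 5; 19 bits remain
Read 5: bits[29:41] width=12 -> value=3168 (bin 110001100000); offset now 41 = byte 5 bit 1; 7 bits remain

Answer: 59 166 68 30 3168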